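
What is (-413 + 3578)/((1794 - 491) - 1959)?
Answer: -3165/656 ≈ -4.8247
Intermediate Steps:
(-413 + 3578)/((1794 - 491) - 1959) = 3165/(1303 - 1959) = 3165/(-656) = 3165*(-1/656) = -3165/656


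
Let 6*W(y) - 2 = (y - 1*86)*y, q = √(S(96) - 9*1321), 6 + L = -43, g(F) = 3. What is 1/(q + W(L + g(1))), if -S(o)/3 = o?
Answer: 9111/9332962 - 27*I*√1353/9332962 ≈ 0.00097622 - 0.00010641*I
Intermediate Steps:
S(o) = -3*o
L = -49 (L = -6 - 43 = -49)
q = 3*I*√1353 (q = √(-3*96 - 9*1321) = √(-288 - 11889) = √(-12177) = 3*I*√1353 ≈ 110.35*I)
W(y) = ⅓ + y*(-86 + y)/6 (W(y) = ⅓ + ((y - 1*86)*y)/6 = ⅓ + ((y - 86)*y)/6 = ⅓ + ((-86 + y)*y)/6 = ⅓ + (y*(-86 + y))/6 = ⅓ + y*(-86 + y)/6)
1/(q + W(L + g(1))) = 1/(3*I*√1353 + (⅓ - 43*(-49 + 3)/3 + (-49 + 3)²/6)) = 1/(3*I*√1353 + (⅓ - 43/3*(-46) + (⅙)*(-46)²)) = 1/(3*I*√1353 + (⅓ + 1978/3 + (⅙)*2116)) = 1/(3*I*√1353 + (⅓ + 1978/3 + 1058/3)) = 1/(3*I*√1353 + 3037/3) = 1/(3037/3 + 3*I*√1353)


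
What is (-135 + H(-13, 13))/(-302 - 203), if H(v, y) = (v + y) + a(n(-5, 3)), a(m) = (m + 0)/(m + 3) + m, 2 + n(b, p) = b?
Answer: 561/2020 ≈ 0.27772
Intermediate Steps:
n(b, p) = -2 + b
a(m) = m + m/(3 + m) (a(m) = m/(3 + m) + m = m + m/(3 + m))
H(v, y) = -21/4 + v + y (H(v, y) = (v + y) + (-2 - 5)*(4 + (-2 - 5))/(3 + (-2 - 5)) = (v + y) - 7*(4 - 7)/(3 - 7) = (v + y) - 7*(-3)/(-4) = (v + y) - 7*(-¼)*(-3) = (v + y) - 21/4 = -21/4 + v + y)
(-135 + H(-13, 13))/(-302 - 203) = (-135 + (-21/4 - 13 + 13))/(-302 - 203) = (-135 - 21/4)/(-505) = -561/4*(-1/505) = 561/2020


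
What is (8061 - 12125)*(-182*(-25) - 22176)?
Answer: 71632064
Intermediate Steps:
(8061 - 12125)*(-182*(-25) - 22176) = -4064*(4550 - 22176) = -4064*(-17626) = 71632064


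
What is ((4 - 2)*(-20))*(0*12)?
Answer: 0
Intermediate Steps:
((4 - 2)*(-20))*(0*12) = (2*(-20))*0 = -40*0 = 0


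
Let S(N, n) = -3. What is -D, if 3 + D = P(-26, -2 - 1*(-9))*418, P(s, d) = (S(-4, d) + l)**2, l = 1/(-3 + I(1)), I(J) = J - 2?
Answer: -35297/8 ≈ -4412.1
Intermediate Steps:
I(J) = -2 + J
l = -1/4 (l = 1/(-3 + (-2 + 1)) = 1/(-3 - 1) = 1/(-4) = -1/4 ≈ -0.25000)
P(s, d) = 169/16 (P(s, d) = (-3 - 1/4)**2 = (-13/4)**2 = 169/16)
D = 35297/8 (D = -3 + (169/16)*418 = -3 + 35321/8 = 35297/8 ≈ 4412.1)
-D = -1*35297/8 = -35297/8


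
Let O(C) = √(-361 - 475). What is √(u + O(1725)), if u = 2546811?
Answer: √(2546811 + 2*I*√209) ≈ 1595.9 + 0.009*I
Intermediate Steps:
O(C) = 2*I*√209 (O(C) = √(-836) = 2*I*√209)
√(u + O(1725)) = √(2546811 + 2*I*√209)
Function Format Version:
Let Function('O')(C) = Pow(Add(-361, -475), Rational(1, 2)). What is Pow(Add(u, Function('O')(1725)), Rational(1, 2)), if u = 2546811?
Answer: Pow(Add(2546811, Mul(2, I, Pow(209, Rational(1, 2)))), Rational(1, 2)) ≈ Add(1595.9, Mul(0.009, I))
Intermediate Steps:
Function('O')(C) = Mul(2, I, Pow(209, Rational(1, 2))) (Function('O')(C) = Pow(-836, Rational(1, 2)) = Mul(2, I, Pow(209, Rational(1, 2))))
Pow(Add(u, Function('O')(1725)), Rational(1, 2)) = Pow(Add(2546811, Mul(2, I, Pow(209, Rational(1, 2)))), Rational(1, 2))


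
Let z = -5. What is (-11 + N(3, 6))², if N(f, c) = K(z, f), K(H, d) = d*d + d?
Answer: 1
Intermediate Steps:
K(H, d) = d + d² (K(H, d) = d² + d = d + d²)
N(f, c) = f*(1 + f)
(-11 + N(3, 6))² = (-11 + 3*(1 + 3))² = (-11 + 3*4)² = (-11 + 12)² = 1² = 1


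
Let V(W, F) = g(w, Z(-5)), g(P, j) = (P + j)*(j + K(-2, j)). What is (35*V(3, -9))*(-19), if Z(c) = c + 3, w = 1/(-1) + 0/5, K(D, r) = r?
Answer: -7980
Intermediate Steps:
w = -1 (w = 1*(-1) + 0*(1/5) = -1 + 0 = -1)
Z(c) = 3 + c
g(P, j) = 2*j*(P + j) (g(P, j) = (P + j)*(j + j) = (P + j)*(2*j) = 2*j*(P + j))
V(W, F) = 12 (V(W, F) = 2*(3 - 5)*(-1 + (3 - 5)) = 2*(-2)*(-1 - 2) = 2*(-2)*(-3) = 12)
(35*V(3, -9))*(-19) = (35*12)*(-19) = 420*(-19) = -7980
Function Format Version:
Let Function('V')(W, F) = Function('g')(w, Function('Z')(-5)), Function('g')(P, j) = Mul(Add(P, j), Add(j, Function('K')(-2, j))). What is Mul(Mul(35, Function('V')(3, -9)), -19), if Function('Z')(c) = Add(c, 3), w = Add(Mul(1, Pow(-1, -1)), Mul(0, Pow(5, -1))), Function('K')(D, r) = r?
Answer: -7980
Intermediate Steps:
w = -1 (w = Add(Mul(1, -1), Mul(0, Rational(1, 5))) = Add(-1, 0) = -1)
Function('Z')(c) = Add(3, c)
Function('g')(P, j) = Mul(2, j, Add(P, j)) (Function('g')(P, j) = Mul(Add(P, j), Add(j, j)) = Mul(Add(P, j), Mul(2, j)) = Mul(2, j, Add(P, j)))
Function('V')(W, F) = 12 (Function('V')(W, F) = Mul(2, Add(3, -5), Add(-1, Add(3, -5))) = Mul(2, -2, Add(-1, -2)) = Mul(2, -2, -3) = 12)
Mul(Mul(35, Function('V')(3, -9)), -19) = Mul(Mul(35, 12), -19) = Mul(420, -19) = -7980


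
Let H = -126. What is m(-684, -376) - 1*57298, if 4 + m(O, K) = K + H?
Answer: -57804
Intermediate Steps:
m(O, K) = -130 + K (m(O, K) = -4 + (K - 126) = -4 + (-126 + K) = -130 + K)
m(-684, -376) - 1*57298 = (-130 - 376) - 1*57298 = -506 - 57298 = -57804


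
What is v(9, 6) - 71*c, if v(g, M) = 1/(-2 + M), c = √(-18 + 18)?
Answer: ¼ ≈ 0.25000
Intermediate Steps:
c = 0 (c = √0 = 0)
v(9, 6) - 71*c = 1/(-2 + 6) - 71*0 = 1/4 + 0 = ¼ + 0 = ¼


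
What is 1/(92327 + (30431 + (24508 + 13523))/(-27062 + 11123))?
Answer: 15939/1471531591 ≈ 1.0832e-5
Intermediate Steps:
1/(92327 + (30431 + (24508 + 13523))/(-27062 + 11123)) = 1/(92327 + (30431 + 38031)/(-15939)) = 1/(92327 + 68462*(-1/15939)) = 1/(92327 - 68462/15939) = 1/(1471531591/15939) = 15939/1471531591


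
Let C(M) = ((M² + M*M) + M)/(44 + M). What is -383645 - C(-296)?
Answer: -8041967/21 ≈ -3.8295e+5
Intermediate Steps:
C(M) = (M + 2*M²)/(44 + M) (C(M) = ((M² + M²) + M)/(44 + M) = (2*M² + M)/(44 + M) = (M + 2*M²)/(44 + M))
-383645 - C(-296) = -383645 - (-296)*(1 + 2*(-296))/(44 - 296) = -383645 - (-296)*(1 - 592)/(-252) = -383645 - (-296)*(-1)*(-591)/252 = -383645 - 1*(-14578/21) = -383645 + 14578/21 = -8041967/21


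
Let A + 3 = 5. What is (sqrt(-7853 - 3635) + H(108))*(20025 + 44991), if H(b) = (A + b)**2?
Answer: 786693600 + 260064*I*sqrt(718) ≈ 7.8669e+8 + 6.9686e+6*I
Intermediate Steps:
A = 2 (A = -3 + 5 = 2)
H(b) = (2 + b)**2
(sqrt(-7853 - 3635) + H(108))*(20025 + 44991) = (sqrt(-7853 - 3635) + (2 + 108)**2)*(20025 + 44991) = (sqrt(-11488) + 110**2)*65016 = (4*I*sqrt(718) + 12100)*65016 = (12100 + 4*I*sqrt(718))*65016 = 786693600 + 260064*I*sqrt(718)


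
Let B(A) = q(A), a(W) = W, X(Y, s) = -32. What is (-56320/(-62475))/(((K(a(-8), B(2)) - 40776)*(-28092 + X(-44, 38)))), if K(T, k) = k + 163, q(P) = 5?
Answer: 88/111484625805 ≈ 7.8935e-10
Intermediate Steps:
B(A) = 5
K(T, k) = 163 + k
(-56320/(-62475))/(((K(a(-8), B(2)) - 40776)*(-28092 + X(-44, 38)))) = (-56320/(-62475))/((((163 + 5) - 40776)*(-28092 - 32))) = (-56320*(-1/62475))/(((168 - 40776)*(-28124))) = 11264/(12495*((-40608*(-28124)))) = (11264/12495)/1142059392 = (11264/12495)*(1/1142059392) = 88/111484625805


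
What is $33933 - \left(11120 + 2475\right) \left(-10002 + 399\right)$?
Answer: $130586718$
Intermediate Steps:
$33933 - \left(11120 + 2475\right) \left(-10002 + 399\right) = 33933 - 13595 \left(-9603\right) = 33933 - -130552785 = 33933 + 130552785 = 130586718$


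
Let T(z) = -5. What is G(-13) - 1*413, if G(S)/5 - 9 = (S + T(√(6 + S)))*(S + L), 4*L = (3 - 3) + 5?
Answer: 1379/2 ≈ 689.50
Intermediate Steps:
L = 5/4 (L = ((3 - 3) + 5)/4 = (0 + 5)/4 = (¼)*5 = 5/4 ≈ 1.2500)
G(S) = 45 + 5*(-5 + S)*(5/4 + S) (G(S) = 45 + 5*((S - 5)*(S + 5/4)) = 45 + 5*((-5 + S)*(5/4 + S)) = 45 + 5*(-5 + S)*(5/4 + S))
G(-13) - 1*413 = (55/4 + 5*(-13)² - 75/4*(-13)) - 1*413 = (55/4 + 5*169 + 975/4) - 413 = (55/4 + 845 + 975/4) - 413 = 2205/2 - 413 = 1379/2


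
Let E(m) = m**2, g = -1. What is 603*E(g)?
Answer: 603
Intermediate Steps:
603*E(g) = 603*(-1)**2 = 603*1 = 603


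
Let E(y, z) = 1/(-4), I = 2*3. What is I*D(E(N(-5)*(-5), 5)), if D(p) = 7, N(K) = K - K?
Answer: 42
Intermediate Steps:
N(K) = 0
I = 6
E(y, z) = -¼
I*D(E(N(-5)*(-5), 5)) = 6*7 = 42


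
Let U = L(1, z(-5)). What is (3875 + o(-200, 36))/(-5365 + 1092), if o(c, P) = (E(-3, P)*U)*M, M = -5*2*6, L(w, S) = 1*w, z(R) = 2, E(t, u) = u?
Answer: -1715/4273 ≈ -0.40136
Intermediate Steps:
L(w, S) = w
U = 1
M = -60 (M = -10*6 = -60)
o(c, P) = -60*P (o(c, P) = (P*1)*(-60) = P*(-60) = -60*P)
(3875 + o(-200, 36))/(-5365 + 1092) = (3875 - 60*36)/(-5365 + 1092) = (3875 - 2160)/(-4273) = 1715*(-1/4273) = -1715/4273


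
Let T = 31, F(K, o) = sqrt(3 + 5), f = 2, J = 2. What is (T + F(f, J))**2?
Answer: 969 + 124*sqrt(2) ≈ 1144.4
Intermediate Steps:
F(K, o) = 2*sqrt(2) (F(K, o) = sqrt(8) = 2*sqrt(2))
(T + F(f, J))**2 = (31 + 2*sqrt(2))**2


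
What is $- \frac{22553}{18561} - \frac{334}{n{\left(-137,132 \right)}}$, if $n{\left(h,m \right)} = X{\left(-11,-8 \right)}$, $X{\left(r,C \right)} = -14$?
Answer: $\frac{2941816}{129927} \approx 22.642$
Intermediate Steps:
$n{\left(h,m \right)} = -14$
$- \frac{22553}{18561} - \frac{334}{n{\left(-137,132 \right)}} = - \frac{22553}{18561} - \frac{334}{-14} = \left(-22553\right) \frac{1}{18561} - - \frac{167}{7} = - \frac{22553}{18561} + \frac{167}{7} = \frac{2941816}{129927}$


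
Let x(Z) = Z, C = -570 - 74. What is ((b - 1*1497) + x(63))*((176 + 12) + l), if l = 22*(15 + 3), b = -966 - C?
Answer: -1025504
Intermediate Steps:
C = -644
b = -322 (b = -966 - 1*(-644) = -966 + 644 = -322)
l = 396 (l = 22*18 = 396)
((b - 1*1497) + x(63))*((176 + 12) + l) = ((-322 - 1*1497) + 63)*((176 + 12) + 396) = ((-322 - 1497) + 63)*(188 + 396) = (-1819 + 63)*584 = -1756*584 = -1025504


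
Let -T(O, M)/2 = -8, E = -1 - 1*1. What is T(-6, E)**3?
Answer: 4096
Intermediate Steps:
E = -2 (E = -1 - 1 = -2)
T(O, M) = 16 (T(O, M) = -2*(-8) = 16)
T(-6, E)**3 = 16**3 = 4096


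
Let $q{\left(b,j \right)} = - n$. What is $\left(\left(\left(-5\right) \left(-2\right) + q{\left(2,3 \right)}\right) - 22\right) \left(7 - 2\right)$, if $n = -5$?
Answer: $-35$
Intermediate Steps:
$q{\left(b,j \right)} = 5$ ($q{\left(b,j \right)} = \left(-1\right) \left(-5\right) = 5$)
$\left(\left(\left(-5\right) \left(-2\right) + q{\left(2,3 \right)}\right) - 22\right) \left(7 - 2\right) = \left(\left(\left(-5\right) \left(-2\right) + 5\right) - 22\right) \left(7 - 2\right) = \left(\left(10 + 5\right) - 22\right) \left(7 - 2\right) = \left(15 - 22\right) 5 = \left(-7\right) 5 = -35$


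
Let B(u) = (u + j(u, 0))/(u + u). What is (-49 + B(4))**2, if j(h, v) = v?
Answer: 9409/4 ≈ 2352.3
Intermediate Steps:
B(u) = 1/2 (B(u) = (u + 0)/(u + u) = u/((2*u)) = u*(1/(2*u)) = 1/2)
(-49 + B(4))**2 = (-49 + 1/2)**2 = (-97/2)**2 = 9409/4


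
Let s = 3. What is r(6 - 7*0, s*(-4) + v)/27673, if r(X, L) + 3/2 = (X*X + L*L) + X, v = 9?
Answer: 99/55346 ≈ 0.0017887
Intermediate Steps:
r(X, L) = -3/2 + X + L² + X² (r(X, L) = -3/2 + ((X*X + L*L) + X) = -3/2 + ((X² + L²) + X) = -3/2 + ((L² + X²) + X) = -3/2 + (X + L² + X²) = -3/2 + X + L² + X²)
r(6 - 7*0, s*(-4) + v)/27673 = (-3/2 + (6 - 7*0) + (3*(-4) + 9)² + (6 - 7*0)²)/27673 = (-3/2 + (6 + 0) + (-12 + 9)² + (6 + 0)²)*(1/27673) = (-3/2 + 6 + (-3)² + 6²)*(1/27673) = (-3/2 + 6 + 9 + 36)*(1/27673) = (99/2)*(1/27673) = 99/55346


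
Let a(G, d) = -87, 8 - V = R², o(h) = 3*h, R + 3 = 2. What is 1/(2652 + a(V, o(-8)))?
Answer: 1/2565 ≈ 0.00038986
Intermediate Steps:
R = -1 (R = -3 + 2 = -1)
V = 7 (V = 8 - 1*(-1)² = 8 - 1*1 = 8 - 1 = 7)
1/(2652 + a(V, o(-8))) = 1/(2652 - 87) = 1/2565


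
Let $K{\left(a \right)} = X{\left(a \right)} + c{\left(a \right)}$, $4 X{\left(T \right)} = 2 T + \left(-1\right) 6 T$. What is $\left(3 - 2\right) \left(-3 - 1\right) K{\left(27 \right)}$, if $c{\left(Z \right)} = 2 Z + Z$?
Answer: $-216$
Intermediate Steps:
$X{\left(T \right)} = - T$ ($X{\left(T \right)} = \frac{2 T + \left(-1\right) 6 T}{4} = \frac{2 T - 6 T}{4} = \frac{\left(-4\right) T}{4} = - T$)
$c{\left(Z \right)} = 3 Z$
$K{\left(a \right)} = 2 a$ ($K{\left(a \right)} = - a + 3 a = 2 a$)
$\left(3 - 2\right) \left(-3 - 1\right) K{\left(27 \right)} = \left(3 - 2\right) \left(-3 - 1\right) 2 \cdot 27 = 1 \left(-4\right) 54 = \left(-4\right) 54 = -216$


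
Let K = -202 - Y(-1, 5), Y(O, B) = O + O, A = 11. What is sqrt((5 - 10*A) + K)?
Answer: I*sqrt(305) ≈ 17.464*I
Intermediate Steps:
Y(O, B) = 2*O
K = -200 (K = -202 - 2*(-1) = -202 - 1*(-2) = -202 + 2 = -200)
sqrt((5 - 10*A) + K) = sqrt((5 - 10*11) - 200) = sqrt((5 - 110) - 200) = sqrt(-105 - 200) = sqrt(-305) = I*sqrt(305)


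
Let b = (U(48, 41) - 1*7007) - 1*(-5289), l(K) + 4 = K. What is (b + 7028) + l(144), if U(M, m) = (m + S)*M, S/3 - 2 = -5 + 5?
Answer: 7706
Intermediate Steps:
S = 6 (S = 6 + 3*(-5 + 5) = 6 + 3*0 = 6 + 0 = 6)
l(K) = -4 + K
U(M, m) = M*(6 + m) (U(M, m) = (m + 6)*M = (6 + m)*M = M*(6 + m))
b = 538 (b = (48*(6 + 41) - 1*7007) - 1*(-5289) = (48*47 - 7007) + 5289 = (2256 - 7007) + 5289 = -4751 + 5289 = 538)
(b + 7028) + l(144) = (538 + 7028) + (-4 + 144) = 7566 + 140 = 7706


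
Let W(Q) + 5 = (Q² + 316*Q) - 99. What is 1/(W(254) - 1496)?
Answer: 1/143180 ≈ 6.9842e-6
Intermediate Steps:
W(Q) = -104 + Q² + 316*Q (W(Q) = -5 + ((Q² + 316*Q) - 99) = -5 + (-99 + Q² + 316*Q) = -104 + Q² + 316*Q)
1/(W(254) - 1496) = 1/((-104 + 254² + 316*254) - 1496) = 1/((-104 + 64516 + 80264) - 1496) = 1/(144676 - 1496) = 1/143180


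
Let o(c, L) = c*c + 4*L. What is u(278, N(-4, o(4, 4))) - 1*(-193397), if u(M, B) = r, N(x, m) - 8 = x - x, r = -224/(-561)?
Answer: 108495941/561 ≈ 1.9340e+5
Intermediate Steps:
r = 224/561 (r = -224*(-1/561) = 224/561 ≈ 0.39929)
o(c, L) = c**2 + 4*L
N(x, m) = 8 (N(x, m) = 8 + (x - x) = 8 + 0 = 8)
u(M, B) = 224/561
u(278, N(-4, o(4, 4))) - 1*(-193397) = 224/561 - 1*(-193397) = 224/561 + 193397 = 108495941/561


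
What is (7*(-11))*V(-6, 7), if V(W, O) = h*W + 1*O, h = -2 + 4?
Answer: 385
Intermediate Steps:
h = 2
V(W, O) = O + 2*W (V(W, O) = 2*W + 1*O = 2*W + O = O + 2*W)
(7*(-11))*V(-6, 7) = (7*(-11))*(7 + 2*(-6)) = -77*(7 - 12) = -77*(-5) = 385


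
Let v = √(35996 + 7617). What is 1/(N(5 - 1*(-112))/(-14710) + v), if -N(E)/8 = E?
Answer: -3442140/2359289719301 + 54096025*√43613/2359289719301 ≈ 0.0047870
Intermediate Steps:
N(E) = -8*E
v = √43613 ≈ 208.84
1/(N(5 - 1*(-112))/(-14710) + v) = 1/(-8*(5 - 1*(-112))/(-14710) + √43613) = 1/(-8*(5 + 112)*(-1/14710) + √43613) = 1/(-8*117*(-1/14710) + √43613) = 1/(-936*(-1/14710) + √43613) = 1/(468/7355 + √43613)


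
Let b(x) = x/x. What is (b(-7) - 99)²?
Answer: 9604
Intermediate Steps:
b(x) = 1
(b(-7) - 99)² = (1 - 99)² = (-98)² = 9604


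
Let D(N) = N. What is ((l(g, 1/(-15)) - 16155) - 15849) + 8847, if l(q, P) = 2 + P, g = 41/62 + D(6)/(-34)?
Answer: -347326/15 ≈ -23155.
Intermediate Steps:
g = 511/1054 (g = 41/62 + 6/(-34) = 41*(1/62) + 6*(-1/34) = 41/62 - 3/17 = 511/1054 ≈ 0.48482)
((l(g, 1/(-15)) - 16155) - 15849) + 8847 = (((2 + 1/(-15)) - 16155) - 15849) + 8847 = (((2 - 1/15) - 16155) - 15849) + 8847 = ((29/15 - 16155) - 15849) + 8847 = (-242296/15 - 15849) + 8847 = -480031/15 + 8847 = -347326/15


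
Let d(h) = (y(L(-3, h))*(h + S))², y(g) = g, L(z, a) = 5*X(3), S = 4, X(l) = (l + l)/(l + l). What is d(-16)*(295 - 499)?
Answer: -734400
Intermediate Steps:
X(l) = 1 (X(l) = (2*l)/((2*l)) = (2*l)*(1/(2*l)) = 1)
L(z, a) = 5 (L(z, a) = 5*1 = 5)
d(h) = (20 + 5*h)² (d(h) = (5*(h + 4))² = (5*(4 + h))² = (20 + 5*h)²)
d(-16)*(295 - 499) = (25*(4 - 16)²)*(295 - 499) = (25*(-12)²)*(-204) = (25*144)*(-204) = 3600*(-204) = -734400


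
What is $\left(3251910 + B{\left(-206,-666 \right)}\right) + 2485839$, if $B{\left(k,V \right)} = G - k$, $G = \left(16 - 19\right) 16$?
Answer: $5737907$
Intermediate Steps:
$G = -48$ ($G = \left(-3\right) 16 = -48$)
$B{\left(k,V \right)} = -48 - k$
$\left(3251910 + B{\left(-206,-666 \right)}\right) + 2485839 = \left(3251910 - -158\right) + 2485839 = \left(3251910 + \left(-48 + 206\right)\right) + 2485839 = \left(3251910 + 158\right) + 2485839 = 3252068 + 2485839 = 5737907$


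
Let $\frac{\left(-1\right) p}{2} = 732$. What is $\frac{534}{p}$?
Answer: $- \frac{89}{244} \approx -0.36475$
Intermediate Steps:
$p = -1464$ ($p = \left(-2\right) 732 = -1464$)
$\frac{534}{p} = \frac{534}{-1464} = 534 \left(- \frac{1}{1464}\right) = - \frac{89}{244}$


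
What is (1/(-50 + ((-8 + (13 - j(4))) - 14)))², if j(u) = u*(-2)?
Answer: 1/2601 ≈ 0.00038447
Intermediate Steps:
j(u) = -2*u
(1/(-50 + ((-8 + (13 - j(4))) - 14)))² = (1/(-50 + ((-8 + (13 - (-2)*4)) - 14)))² = (1/(-50 + ((-8 + (13 - 1*(-8))) - 14)))² = (1/(-50 + ((-8 + (13 + 8)) - 14)))² = (1/(-50 + ((-8 + 21) - 14)))² = (1/(-50 + (13 - 14)))² = (1/(-50 - 1))² = (1/(-51))² = (-1/51)² = 1/2601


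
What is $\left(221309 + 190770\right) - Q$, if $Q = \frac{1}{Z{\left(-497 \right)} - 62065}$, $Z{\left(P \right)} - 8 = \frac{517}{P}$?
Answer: $\frac{12709689137331}{30842846} \approx 4.1208 \cdot 10^{5}$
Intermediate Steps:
$Z{\left(P \right)} = 8 + \frac{517}{P}$
$Q = - \frac{497}{30842846}$ ($Q = \frac{1}{\left(8 + \frac{517}{-497}\right) - 62065} = \frac{1}{\left(8 + 517 \left(- \frac{1}{497}\right)\right) - 62065} = \frac{1}{\left(8 - \frac{517}{497}\right) - 62065} = \frac{1}{\frac{3459}{497} - 62065} = \frac{1}{- \frac{30842846}{497}} = - \frac{497}{30842846} \approx -1.6114 \cdot 10^{-5}$)
$\left(221309 + 190770\right) - Q = \left(221309 + 190770\right) - - \frac{497}{30842846} = 412079 + \frac{497}{30842846} = \frac{12709689137331}{30842846}$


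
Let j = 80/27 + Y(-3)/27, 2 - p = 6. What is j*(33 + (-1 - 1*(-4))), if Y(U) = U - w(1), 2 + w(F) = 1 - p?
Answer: 296/3 ≈ 98.667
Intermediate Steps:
p = -4 (p = 2 - 1*6 = 2 - 6 = -4)
w(F) = 3 (w(F) = -2 + (1 - 1*(-4)) = -2 + (1 + 4) = -2 + 5 = 3)
Y(U) = -3 + U (Y(U) = U - 1*3 = U - 3 = -3 + U)
j = 74/27 (j = 80/27 + (-3 - 3)/27 = 80*(1/27) - 6*1/27 = 80/27 - 2/9 = 74/27 ≈ 2.7407)
j*(33 + (-1 - 1*(-4))) = 74*(33 + (-1 - 1*(-4)))/27 = 74*(33 + (-1 + 4))/27 = 74*(33 + 3)/27 = (74/27)*36 = 296/3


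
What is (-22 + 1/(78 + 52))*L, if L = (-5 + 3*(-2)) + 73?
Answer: -88629/65 ≈ -1363.5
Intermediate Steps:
L = 62 (L = (-5 - 6) + 73 = -11 + 73 = 62)
(-22 + 1/(78 + 52))*L = (-22 + 1/(78 + 52))*62 = (-22 + 1/130)*62 = -2859/130*62 = -88629/65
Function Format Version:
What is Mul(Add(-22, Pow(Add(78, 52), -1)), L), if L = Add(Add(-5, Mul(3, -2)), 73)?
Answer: Rational(-88629, 65) ≈ -1363.5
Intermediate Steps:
L = 62 (L = Add(Add(-5, -6), 73) = Add(-11, 73) = 62)
Mul(Add(-22, Pow(Add(78, 52), -1)), L) = Mul(Add(-22, Pow(Add(78, 52), -1)), 62) = Mul(Add(-22, Pow(130, -1)), 62) = Mul(Add(-22, Rational(1, 130)), 62) = Mul(Rational(-2859, 130), 62) = Rational(-88629, 65)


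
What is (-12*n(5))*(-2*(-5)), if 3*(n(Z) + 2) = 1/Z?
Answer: 232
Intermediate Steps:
n(Z) = -2 + 1/(3*Z) (n(Z) = -2 + (1/Z)/3 = -2 + 1/(3*Z))
(-12*n(5))*(-2*(-5)) = (-12*(-2 + (⅓)/5))*(-2*(-5)) = -12*(-2 + (⅓)*(⅕))*10 = -12*(-2 + 1/15)*10 = -12*(-29/15)*10 = (116/5)*10 = 232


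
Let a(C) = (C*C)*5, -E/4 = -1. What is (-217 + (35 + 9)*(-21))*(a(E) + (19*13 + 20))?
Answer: -395927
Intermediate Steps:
E = 4 (E = -4*(-1) = 4)
a(C) = 5*C² (a(C) = C²*5 = 5*C²)
(-217 + (35 + 9)*(-21))*(a(E) + (19*13 + 20)) = (-217 + (35 + 9)*(-21))*(5*4² + (19*13 + 20)) = (-217 + 44*(-21))*(5*16 + (247 + 20)) = (-217 - 924)*(80 + 267) = -1141*347 = -395927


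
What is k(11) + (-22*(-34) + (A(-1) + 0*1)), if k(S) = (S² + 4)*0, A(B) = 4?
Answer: 752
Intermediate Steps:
k(S) = 0 (k(S) = (4 + S²)*0 = 0)
k(11) + (-22*(-34) + (A(-1) + 0*1)) = 0 + (-22*(-34) + (4 + 0*1)) = 0 + (748 + (4 + 0)) = 0 + (748 + 4) = 0 + 752 = 752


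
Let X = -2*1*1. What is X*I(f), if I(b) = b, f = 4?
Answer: -8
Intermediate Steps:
X = -2 (X = -2*1 = -2)
X*I(f) = -2*4 = -8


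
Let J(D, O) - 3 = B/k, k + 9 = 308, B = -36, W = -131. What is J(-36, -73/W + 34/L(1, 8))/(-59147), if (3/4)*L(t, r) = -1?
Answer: -861/17684953 ≈ -4.8685e-5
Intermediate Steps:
L(t, r) = -4/3 (L(t, r) = (4/3)*(-1) = -4/3)
k = 299 (k = -9 + 308 = 299)
J(D, O) = 861/299 (J(D, O) = 3 - 36/299 = 861/299)
J(-36, -73/W + 34/L(1, 8))/(-59147) = (861/299)/(-59147) = (861/299)*(-1/59147) = -861/17684953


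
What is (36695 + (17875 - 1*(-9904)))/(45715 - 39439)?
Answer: 32237/3138 ≈ 10.273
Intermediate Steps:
(36695 + (17875 - 1*(-9904)))/(45715 - 39439) = (36695 + (17875 + 9904))/6276 = (36695 + 27779)*(1/6276) = 64474*(1/6276) = 32237/3138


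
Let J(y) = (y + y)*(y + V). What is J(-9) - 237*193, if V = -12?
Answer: -45363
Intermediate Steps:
J(y) = 2*y*(-12 + y) (J(y) = (y + y)*(y - 12) = (2*y)*(-12 + y) = 2*y*(-12 + y))
J(-9) - 237*193 = 2*(-9)*(-12 - 9) - 237*193 = 2*(-9)*(-21) - 45741 = 378 - 45741 = -45363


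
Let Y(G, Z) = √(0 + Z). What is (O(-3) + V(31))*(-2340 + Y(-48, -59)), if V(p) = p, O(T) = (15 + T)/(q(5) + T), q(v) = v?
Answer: -86580 + 37*I*√59 ≈ -86580.0 + 284.2*I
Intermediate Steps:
Y(G, Z) = √Z
O(T) = (15 + T)/(5 + T)
(O(-3) + V(31))*(-2340 + Y(-48, -59)) = ((15 - 3)/(5 - 3) + 31)*(-2340 + √(-59)) = (12/2 + 31)*(-2340 + I*√59) = ((½)*12 + 31)*(-2340 + I*√59) = (6 + 31)*(-2340 + I*√59) = 37*(-2340 + I*√59) = -86580 + 37*I*√59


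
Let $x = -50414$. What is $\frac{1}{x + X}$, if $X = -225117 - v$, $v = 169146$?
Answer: $- \frac{1}{444677} \approx -2.2488 \cdot 10^{-6}$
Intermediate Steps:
$X = -394263$ ($X = -225117 - 169146 = -394263$)
$\frac{1}{x + X} = \frac{1}{-50414 - 394263} = \frac{1}{-444677} = - \frac{1}{444677}$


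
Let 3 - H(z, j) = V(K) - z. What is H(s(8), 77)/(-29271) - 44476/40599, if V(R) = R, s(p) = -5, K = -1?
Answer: -433938799/396124443 ≈ -1.0955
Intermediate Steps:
H(z, j) = 4 + z (H(z, j) = 3 - (-1 - z) = 3 + (1 + z) = 4 + z)
H(s(8), 77)/(-29271) - 44476/40599 = (4 - 5)/(-29271) - 44476/40599 = -1*(-1/29271) - 44476*1/40599 = 1/29271 - 44476/40599 = -433938799/396124443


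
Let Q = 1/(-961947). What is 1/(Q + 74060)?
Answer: 961947/71241794819 ≈ 1.3503e-5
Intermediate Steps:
Q = -1/961947 ≈ -1.0396e-6
1/(Q + 74060) = 1/(-1/961947 + 74060) = 1/(71241794819/961947) = 961947/71241794819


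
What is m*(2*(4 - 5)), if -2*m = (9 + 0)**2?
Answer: 81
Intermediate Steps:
m = -81/2 (m = -(9 + 0)**2/2 = -1/2*9**2 = -1/2*81 = -81/2 ≈ -40.500)
m*(2*(4 - 5)) = -81*(4 - 5) = -81*(-1) = -81/2*(-2) = 81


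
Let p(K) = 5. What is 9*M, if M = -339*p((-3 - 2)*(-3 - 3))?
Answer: -15255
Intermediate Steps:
M = -1695 (M = -339*5 = -1695)
9*M = 9*(-1695) = -15255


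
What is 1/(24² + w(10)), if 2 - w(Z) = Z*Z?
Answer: 1/478 ≈ 0.0020920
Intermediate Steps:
w(Z) = 2 - Z² (w(Z) = 2 - Z*Z = 2 - Z²)
1/(24² + w(10)) = 1/(24² + (2 - 1*10²)) = 1/(576 + (2 - 1*100)) = 1/(576 + (2 - 100)) = 1/(576 - 98) = 1/478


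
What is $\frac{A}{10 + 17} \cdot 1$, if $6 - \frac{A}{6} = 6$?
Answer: $0$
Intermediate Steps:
$A = 0$ ($A = 36 - 36 = 0$)
$\frac{A}{10 + 17} \cdot 1 = \frac{0}{10 + 17} \cdot 1 = \frac{0}{27} \cdot 1 = 0 \cdot \frac{1}{27} \cdot 1 = 0 \cdot 1 = 0$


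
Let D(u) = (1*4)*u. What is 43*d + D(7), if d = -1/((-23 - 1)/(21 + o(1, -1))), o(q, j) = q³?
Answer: 809/12 ≈ 67.417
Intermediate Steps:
d = 11/12 (d = -1/((-23 - 1)/(21 + 1³)) = -1/((-24/(21 + 1))) = -1/((-24/22)) = -1/((-24*1/22)) = -1/(-12/11) = -1*(-11/12) = 11/12 ≈ 0.91667)
D(u) = 4*u
43*d + D(7) = 43*(11/12) + 4*7 = 473/12 + 28 = 809/12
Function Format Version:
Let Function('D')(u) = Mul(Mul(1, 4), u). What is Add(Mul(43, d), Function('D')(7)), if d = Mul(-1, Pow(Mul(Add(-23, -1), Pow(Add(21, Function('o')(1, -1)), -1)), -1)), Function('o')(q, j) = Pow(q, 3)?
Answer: Rational(809, 12) ≈ 67.417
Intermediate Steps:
d = Rational(11, 12) (d = Mul(-1, Pow(Mul(Add(-23, -1), Pow(Add(21, Pow(1, 3)), -1)), -1)) = Mul(-1, Pow(Mul(-24, Pow(Add(21, 1), -1)), -1)) = Mul(-1, Pow(Mul(-24, Pow(22, -1)), -1)) = Mul(-1, Pow(Mul(-24, Rational(1, 22)), -1)) = Mul(-1, Pow(Rational(-12, 11), -1)) = Mul(-1, Rational(-11, 12)) = Rational(11, 12) ≈ 0.91667)
Function('D')(u) = Mul(4, u)
Add(Mul(43, d), Function('D')(7)) = Add(Mul(43, Rational(11, 12)), Mul(4, 7)) = Add(Rational(473, 12), 28) = Rational(809, 12)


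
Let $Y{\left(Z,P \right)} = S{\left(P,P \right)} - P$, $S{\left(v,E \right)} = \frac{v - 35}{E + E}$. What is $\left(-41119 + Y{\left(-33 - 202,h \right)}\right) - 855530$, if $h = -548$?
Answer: $- \frac{982126113}{1096} \approx -8.961 \cdot 10^{5}$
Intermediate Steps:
$S{\left(v,E \right)} = \frac{-35 + v}{2 E}$
$Y{\left(Z,P \right)} = - P + \frac{-35 + P}{2 P}$ ($Y{\left(Z,P \right)} = \frac{-35 + P}{2 P} - P = - P + \frac{-35 + P}{2 P}$)
$\left(-41119 + Y{\left(-33 - 202,h \right)}\right) - 855530 = \left(-41119 - \left(- \frac{1097}{2} - \frac{35}{1096}\right)\right) - 855530 = \left(-41119 + \left(\frac{1}{2} + 548 - - \frac{35}{1096}\right)\right) - 855530 = \left(-41119 + \left(\frac{1}{2} + 548 + \frac{35}{1096}\right)\right) - 855530 = \left(-41119 + \frac{601191}{1096}\right) - 855530 = - \frac{44465233}{1096} - 855530 = - \frac{982126113}{1096}$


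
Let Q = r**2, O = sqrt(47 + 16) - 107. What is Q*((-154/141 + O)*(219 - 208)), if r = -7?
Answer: -8214899/141 + 1617*sqrt(7) ≈ -53984.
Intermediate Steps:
O = -107 + 3*sqrt(7) (O = sqrt(63) - 107 = 3*sqrt(7) - 107 = -107 + 3*sqrt(7) ≈ -99.063)
Q = 49 (Q = (-7)**2 = 49)
Q*((-154/141 + O)*(219 - 208)) = 49*((-154/141 + (-107 + 3*sqrt(7)))*(219 - 208)) = 49*((-154*1/141 + (-107 + 3*sqrt(7)))*11) = 49*((-154/141 + (-107 + 3*sqrt(7)))*11) = 49*((-15241/141 + 3*sqrt(7))*11) = 49*(-167651/141 + 33*sqrt(7)) = -8214899/141 + 1617*sqrt(7)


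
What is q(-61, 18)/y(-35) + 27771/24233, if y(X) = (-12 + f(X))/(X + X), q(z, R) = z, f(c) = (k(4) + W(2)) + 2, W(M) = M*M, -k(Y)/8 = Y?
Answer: -51209806/460427 ≈ -111.22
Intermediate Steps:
k(Y) = -8*Y
W(M) = M**2
f(c) = -26 (f(c) = (-8*4 + 2**2) + 2 = (-32 + 4) + 2 = -28 + 2 = -26)
y(X) = -19/X (y(X) = (-12 - 26)/(X + X) = -38*1/(2*X) = -19/X)
q(-61, 18)/y(-35) + 27771/24233 = -61/((-19/(-35))) + 27771/24233 = -61/((-19*(-1/35))) + 27771*(1/24233) = -61/19/35 + 27771/24233 = -61*35/19 + 27771/24233 = -2135/19 + 27771/24233 = -51209806/460427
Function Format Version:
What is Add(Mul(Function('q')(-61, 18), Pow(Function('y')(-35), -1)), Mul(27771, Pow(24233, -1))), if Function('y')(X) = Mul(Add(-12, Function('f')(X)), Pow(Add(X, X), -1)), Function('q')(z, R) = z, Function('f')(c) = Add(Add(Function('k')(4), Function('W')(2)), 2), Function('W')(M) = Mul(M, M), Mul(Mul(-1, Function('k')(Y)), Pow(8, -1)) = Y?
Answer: Rational(-51209806, 460427) ≈ -111.22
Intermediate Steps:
Function('k')(Y) = Mul(-8, Y)
Function('W')(M) = Pow(M, 2)
Function('f')(c) = -26 (Function('f')(c) = Add(Add(Mul(-8, 4), Pow(2, 2)), 2) = Add(Add(-32, 4), 2) = Add(-28, 2) = -26)
Function('y')(X) = Mul(-19, Pow(X, -1)) (Function('y')(X) = Mul(Add(-12, -26), Pow(Add(X, X), -1)) = Mul(-38, Pow(Mul(2, X), -1)) = Mul(-38, Mul(Rational(1, 2), Pow(X, -1))) = Mul(-19, Pow(X, -1)))
Add(Mul(Function('q')(-61, 18), Pow(Function('y')(-35), -1)), Mul(27771, Pow(24233, -1))) = Add(Mul(-61, Pow(Mul(-19, Pow(-35, -1)), -1)), Mul(27771, Pow(24233, -1))) = Add(Mul(-61, Pow(Mul(-19, Rational(-1, 35)), -1)), Mul(27771, Rational(1, 24233))) = Add(Mul(-61, Pow(Rational(19, 35), -1)), Rational(27771, 24233)) = Add(Mul(-61, Rational(35, 19)), Rational(27771, 24233)) = Add(Rational(-2135, 19), Rational(27771, 24233)) = Rational(-51209806, 460427)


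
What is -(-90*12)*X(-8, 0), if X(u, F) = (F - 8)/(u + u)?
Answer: 540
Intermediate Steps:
X(u, F) = (-8 + F)/(2*u) (X(u, F) = (-8 + F)/((2*u)) = (-8 + F)*(1/(2*u)) = (-8 + F)/(2*u))
-(-90*12)*X(-8, 0) = -(-90*12)*(½)*(-8 + 0)/(-8) = -(-1080)*(½)*(-⅛)*(-8) = -(-1080)/2 = -1*(-540) = 540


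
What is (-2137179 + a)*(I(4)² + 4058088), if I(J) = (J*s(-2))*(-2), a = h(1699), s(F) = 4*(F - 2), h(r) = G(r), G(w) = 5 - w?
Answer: -8714778150056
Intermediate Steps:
h(r) = 5 - r
s(F) = -8 + 4*F (s(F) = 4*(-2 + F) = -8 + 4*F)
a = -1694 (a = 5 - 1*1699 = 5 - 1699 = -1694)
I(J) = 32*J (I(J) = (J*(-8 + 4*(-2)))*(-2) = (J*(-8 - 8))*(-2) = (J*(-16))*(-2) = -16*J*(-2) = 32*J)
(-2137179 + a)*(I(4)² + 4058088) = (-2137179 - 1694)*((32*4)² + 4058088) = -2138873*(128² + 4058088) = -2138873*(16384 + 4058088) = -2138873*4074472 = -8714778150056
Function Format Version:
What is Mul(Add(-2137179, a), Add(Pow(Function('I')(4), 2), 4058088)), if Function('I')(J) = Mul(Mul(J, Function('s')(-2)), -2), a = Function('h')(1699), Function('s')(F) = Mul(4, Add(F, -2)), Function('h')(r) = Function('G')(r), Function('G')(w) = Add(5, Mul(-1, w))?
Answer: -8714778150056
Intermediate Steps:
Function('h')(r) = Add(5, Mul(-1, r))
Function('s')(F) = Add(-8, Mul(4, F)) (Function('s')(F) = Mul(4, Add(-2, F)) = Add(-8, Mul(4, F)))
a = -1694 (a = Add(5, Mul(-1, 1699)) = Add(5, -1699) = -1694)
Function('I')(J) = Mul(32, J) (Function('I')(J) = Mul(Mul(J, Add(-8, Mul(4, -2))), -2) = Mul(Mul(J, Add(-8, -8)), -2) = Mul(Mul(J, -16), -2) = Mul(Mul(-16, J), -2) = Mul(32, J))
Mul(Add(-2137179, a), Add(Pow(Function('I')(4), 2), 4058088)) = Mul(Add(-2137179, -1694), Add(Pow(Mul(32, 4), 2), 4058088)) = Mul(-2138873, Add(Pow(128, 2), 4058088)) = Mul(-2138873, Add(16384, 4058088)) = Mul(-2138873, 4074472) = -8714778150056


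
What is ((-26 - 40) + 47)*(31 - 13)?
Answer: -342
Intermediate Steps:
((-26 - 40) + 47)*(31 - 13) = (-66 + 47)*18 = -19*18 = -342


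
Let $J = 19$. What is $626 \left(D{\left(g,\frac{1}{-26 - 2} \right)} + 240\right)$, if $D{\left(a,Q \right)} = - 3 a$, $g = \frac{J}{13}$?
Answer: $\frac{1917438}{13} \approx 1.475 \cdot 10^{5}$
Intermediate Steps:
$g = \frac{19}{13} \approx 1.4615$
$626 \left(D{\left(g,\frac{1}{-26 - 2} \right)} + 240\right) = 626 \left(\left(-3\right) \frac{19}{13} + 240\right) = 626 \left(- \frac{57}{13} + 240\right) = 626 \cdot \frac{3063}{13} = \frac{1917438}{13}$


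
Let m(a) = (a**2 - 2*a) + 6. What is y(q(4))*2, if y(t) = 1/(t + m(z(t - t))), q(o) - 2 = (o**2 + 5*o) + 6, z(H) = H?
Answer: 1/25 ≈ 0.040000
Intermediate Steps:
q(o) = 8 + o**2 + 5*o (q(o) = 2 + ((o**2 + 5*o) + 6) = 2 + (6 + o**2 + 5*o) = 8 + o**2 + 5*o)
m(a) = 6 + a**2 - 2*a
y(t) = 1/(6 + t) (y(t) = 1/(t + (6 + (t - t)**2 - 2*(t - t))) = 1/(t + (6 + 0**2 - 2*0)) = 1/(t + (6 + 0 + 0)) = 1/(t + 6) = 1/(6 + t))
y(q(4))*2 = 2/(6 + (8 + 4**2 + 5*4)) = 2/(6 + (8 + 16 + 20)) = 2/(6 + 44) = 2/50 = (1/50)*2 = 1/25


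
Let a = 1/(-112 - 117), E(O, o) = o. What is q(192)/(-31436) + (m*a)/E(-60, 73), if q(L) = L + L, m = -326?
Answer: 957202/131378903 ≈ 0.0072858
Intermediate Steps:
q(L) = 2*L
a = -1/229 (a = 1/(-229) = -1/229 ≈ -0.0043668)
q(192)/(-31436) + (m*a)/E(-60, 73) = (2*192)/(-31436) - 326*(-1/229)/73 = 384*(-1/31436) + (326/229)*(1/73) = -96/7859 + 326/16717 = 957202/131378903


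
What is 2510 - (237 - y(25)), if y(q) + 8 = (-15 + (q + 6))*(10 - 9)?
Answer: 2281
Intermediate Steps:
y(q) = -17 + q (y(q) = -8 + (-15 + (q + 6))*(10 - 9) = -8 + (-15 + (6 + q))*1 = -8 + (-9 + q)*1 = -8 + (-9 + q) = -17 + q)
2510 - (237 - y(25)) = 2510 - (237 - (-17 + 25)) = 2510 - (237 - 1*8) = 2510 - (237 - 8) = 2510 - 1*229 = 2510 - 229 = 2281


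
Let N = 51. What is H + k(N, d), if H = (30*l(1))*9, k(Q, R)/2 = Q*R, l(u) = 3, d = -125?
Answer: -11940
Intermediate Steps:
k(Q, R) = 2*Q*R (k(Q, R) = 2*(Q*R) = 2*Q*R)
H = 810 (H = (30*3)*9 = 90*9 = 810)
H + k(N, d) = 810 + 2*51*(-125) = 810 - 12750 = -11940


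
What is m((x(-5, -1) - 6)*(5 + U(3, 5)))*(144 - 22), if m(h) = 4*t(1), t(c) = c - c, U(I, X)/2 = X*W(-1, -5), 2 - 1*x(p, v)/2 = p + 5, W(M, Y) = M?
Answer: 0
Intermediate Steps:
x(p, v) = -6 - 2*p (x(p, v) = 4 - 2*(p + 5) = 4 - 2*(5 + p) = 4 + (-10 - 2*p) = -6 - 2*p)
U(I, X) = -2*X (U(I, X) = 2*(X*(-1)) = 2*(-X) = -2*X)
t(c) = 0
m(h) = 0 (m(h) = 4*0 = 0)
m((x(-5, -1) - 6)*(5 + U(3, 5)))*(144 - 22) = 0*(144 - 22) = 0*122 = 0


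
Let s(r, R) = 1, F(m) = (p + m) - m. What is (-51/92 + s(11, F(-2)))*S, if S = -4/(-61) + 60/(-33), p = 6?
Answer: -12054/15433 ≈ -0.78105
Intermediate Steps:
F(m) = 6 (F(m) = (6 + m) - m = 6)
S = -1176/671 (S = -4*(-1/61) + 60*(-1/33) = 4/61 - 20/11 = -1176/671 ≈ -1.7526)
(-51/92 + s(11, F(-2)))*S = (-51/92 + 1)*(-1176/671) = (41/92)*(-1176/671) = -12054/15433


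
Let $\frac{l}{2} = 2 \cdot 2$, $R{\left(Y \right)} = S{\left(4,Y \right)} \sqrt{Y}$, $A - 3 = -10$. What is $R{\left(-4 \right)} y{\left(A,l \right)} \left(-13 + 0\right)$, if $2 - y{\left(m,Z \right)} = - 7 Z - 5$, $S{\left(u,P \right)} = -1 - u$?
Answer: $8190 i \approx 8190.0 i$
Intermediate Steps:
$A = -7$ ($A = 3 - 10 = -7$)
$R{\left(Y \right)} = - 5 \sqrt{Y}$ ($R{\left(Y \right)} = \left(-1 - 4\right) \sqrt{Y} = - 5 \sqrt{Y}$)
$l = 8$ ($l = 2 \cdot 2 \cdot 2 = 2 \cdot 4 = 8$)
$y{\left(m,Z \right)} = 7 + 7 Z$ ($y{\left(m,Z \right)} = 2 - \left(- 7 Z - 5\right) = 2 - \left(-5 - 7 Z\right) = 2 + \left(5 + 7 Z\right) = 7 + 7 Z$)
$R{\left(-4 \right)} y{\left(A,l \right)} \left(-13 + 0\right) = - 5 \sqrt{-4} \left(7 + 7 \cdot 8\right) \left(-13 + 0\right) = - 5 \cdot 2 i \left(7 + 56\right) \left(-13\right) = - 10 i 63 \left(-13\right) = - 630 i \left(-13\right) = 8190 i$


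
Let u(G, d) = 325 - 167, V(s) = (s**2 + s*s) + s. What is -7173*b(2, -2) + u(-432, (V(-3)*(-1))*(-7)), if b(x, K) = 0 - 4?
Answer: 28850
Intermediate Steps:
b(x, K) = -4
V(s) = s + 2*s**2 (V(s) = (s**2 + s**2) + s = 2*s**2 + s = s + 2*s**2)
u(G, d) = 158
-7173*b(2, -2) + u(-432, (V(-3)*(-1))*(-7)) = -7173*(-4) + 158 = 28692 + 158 = 28850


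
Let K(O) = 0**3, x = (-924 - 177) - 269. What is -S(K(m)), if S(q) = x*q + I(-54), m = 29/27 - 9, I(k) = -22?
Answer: 22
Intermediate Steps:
m = -214/27 (m = 29*(1/27) - 9 = 29/27 - 9 = -214/27 ≈ -7.9259)
x = -1370 (x = -1101 - 269 = -1370)
K(O) = 0
S(q) = -22 - 1370*q (S(q) = -1370*q - 22 = -22 - 1370*q)
-S(K(m)) = -(-22 - 1370*0) = -(-22 + 0) = -1*(-22) = 22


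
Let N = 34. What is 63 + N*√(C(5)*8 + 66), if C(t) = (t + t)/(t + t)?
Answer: 63 + 34*√74 ≈ 355.48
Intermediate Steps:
C(t) = 1 (C(t) = (2*t)/((2*t)) = (2*t)*(1/(2*t)) = 1)
63 + N*√(C(5)*8 + 66) = 63 + 34*√(1*8 + 66) = 63 + 34*√(8 + 66) = 63 + 34*√74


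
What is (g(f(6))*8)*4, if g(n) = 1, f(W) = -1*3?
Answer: 32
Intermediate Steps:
f(W) = -3
(g(f(6))*8)*4 = (1*8)*4 = 8*4 = 32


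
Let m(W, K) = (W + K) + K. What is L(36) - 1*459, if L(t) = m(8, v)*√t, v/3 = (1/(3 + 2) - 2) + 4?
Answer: -1659/5 ≈ -331.80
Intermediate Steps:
v = 33/5 (v = 3*((1/(3 + 2) - 2) + 4) = 3*((1/5 - 2) + 4) = 3*((⅕ - 2) + 4) = 3*(-9/5 + 4) = 3*(11/5) = 33/5 ≈ 6.6000)
m(W, K) = W + 2*K (m(W, K) = (K + W) + K = W + 2*K)
L(t) = 106*√t/5 (L(t) = (8 + 2*(33/5))*√t = (8 + 66/5)*√t = 106*√t/5)
L(36) - 1*459 = 106*√36/5 - 1*459 = (106/5)*6 - 459 = 636/5 - 459 = -1659/5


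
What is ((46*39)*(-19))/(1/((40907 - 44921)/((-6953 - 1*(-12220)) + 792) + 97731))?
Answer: -20183960647890/6059 ≈ -3.3312e+9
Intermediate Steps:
((46*39)*(-19))/(1/((40907 - 44921)/((-6953 - 1*(-12220)) + 792) + 97731)) = (1794*(-19))/(1/(-4014/((-6953 + 12220) + 792) + 97731)) = -(3331258866 - 136821204/(5267 + 792)) = -34086/(1/(-4014/6059 + 97731)) = -34086/(1/(592148115/6059)) = -34086/6059/592148115 = -34086*592148115/6059 = -20183960647890/6059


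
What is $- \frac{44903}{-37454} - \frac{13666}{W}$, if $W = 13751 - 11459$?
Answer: $- \frac{51116086}{10730571} \approx -4.7636$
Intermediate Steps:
$W = 2292$ ($W = 13751 - 11459 = 2292$)
$- \frac{44903}{-37454} - \frac{13666}{W} = - \frac{44903}{-37454} - \frac{13666}{2292} = \left(-44903\right) \left(- \frac{1}{37454}\right) - \frac{6833}{1146} = \frac{44903}{37454} - \frac{6833}{1146} = - \frac{51116086}{10730571}$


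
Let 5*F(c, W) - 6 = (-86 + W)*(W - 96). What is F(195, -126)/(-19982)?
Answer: -4707/9991 ≈ -0.47112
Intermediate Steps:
F(c, W) = 6/5 + (-96 + W)*(-86 + W)/5 (F(c, W) = 6/5 + ((-86 + W)*(W - 96))/5 = 6/5 + ((-86 + W)*(-96 + W))/5 = 6/5 + ((-96 + W)*(-86 + W))/5 = 6/5 + (-96 + W)*(-86 + W)/5)
F(195, -126)/(-19982) = (8262/5 - 182/5*(-126) + (⅕)*(-126)²)/(-19982) = (8262/5 + 22932/5 + (⅕)*15876)*(-1/19982) = (8262/5 + 22932/5 + 15876/5)*(-1/19982) = 9414*(-1/19982) = -4707/9991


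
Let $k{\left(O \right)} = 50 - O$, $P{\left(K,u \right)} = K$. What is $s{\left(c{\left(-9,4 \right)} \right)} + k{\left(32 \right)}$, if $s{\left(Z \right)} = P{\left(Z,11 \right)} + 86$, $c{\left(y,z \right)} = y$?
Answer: $95$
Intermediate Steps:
$s{\left(Z \right)} = 86 + Z$ ($s{\left(Z \right)} = Z + 86 = 86 + Z$)
$s{\left(c{\left(-9,4 \right)} \right)} + k{\left(32 \right)} = \left(86 - 9\right) + \left(50 - 32\right) = 77 + \left(50 - 32\right) = 77 + 18 = 95$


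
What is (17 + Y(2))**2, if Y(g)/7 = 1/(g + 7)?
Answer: 25600/81 ≈ 316.05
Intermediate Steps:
Y(g) = 7/(7 + g) (Y(g) = 7/(g + 7) = 7/(7 + g))
(17 + Y(2))**2 = (17 + 7/(7 + 2))**2 = (17 + 7/9)**2 = (160/9)**2 = 25600/81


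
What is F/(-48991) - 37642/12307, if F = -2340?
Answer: -1815320842/602932237 ≈ -3.0108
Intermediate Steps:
F/(-48991) - 37642/12307 = -2340/(-48991) - 37642/12307 = -2340*(-1/48991) - 37642*1/12307 = 2340/48991 - 37642/12307 = -1815320842/602932237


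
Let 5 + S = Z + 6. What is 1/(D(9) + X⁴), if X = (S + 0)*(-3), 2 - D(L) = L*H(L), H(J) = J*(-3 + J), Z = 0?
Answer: -1/403 ≈ -0.0024814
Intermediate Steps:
S = 1 (S = -5 + (0 + 6) = -5 + 6 = 1)
D(L) = 2 - L²*(-3 + L) (D(L) = 2 - L*L*(-3 + L) = 2 - L²*(-3 + L))
X = -3 (X = (1 + 0)*(-3) = 1*(-3) = -3)
1/(D(9) + X⁴) = 1/((2 + 9²*(3 - 1*9)) + (-3)⁴) = 1/((2 + 81*(3 - 9)) + 81) = 1/((2 + 81*(-6)) + 81) = 1/((2 - 486) + 81) = 1/(-484 + 81) = 1/(-403) = -1/403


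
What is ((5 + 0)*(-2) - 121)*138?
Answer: -18078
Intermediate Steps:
((5 + 0)*(-2) - 121)*138 = (5*(-2) - 121)*138 = (-10 - 121)*138 = -131*138 = -18078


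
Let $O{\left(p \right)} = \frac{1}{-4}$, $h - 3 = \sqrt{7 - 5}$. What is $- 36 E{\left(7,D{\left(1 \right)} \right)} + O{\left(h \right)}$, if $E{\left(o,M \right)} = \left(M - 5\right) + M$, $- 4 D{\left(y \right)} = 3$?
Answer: $\frac{935}{4} \approx 233.75$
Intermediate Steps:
$D{\left(y \right)} = - \frac{3}{4}$ ($D{\left(y \right)} = \left(- \frac{1}{4}\right) 3 = - \frac{3}{4}$)
$E{\left(o,M \right)} = -5 + 2 M$ ($E{\left(o,M \right)} = \left(-5 + M\right) + M = -5 + 2 M$)
$h = 3 + \sqrt{2}$ ($h = 3 + \sqrt{7 - 5} = 3 + \sqrt{2} \approx 4.4142$)
$O{\left(p \right)} = - \frac{1}{4}$
$- 36 E{\left(7,D{\left(1 \right)} \right)} + O{\left(h \right)} = - 36 \left(-5 + 2 \left(- \frac{3}{4}\right)\right) - \frac{1}{4} = - 36 \left(-5 - \frac{3}{2}\right) - \frac{1}{4} = \left(-36\right) \left(- \frac{13}{2}\right) - \frac{1}{4} = 234 - \frac{1}{4} = \frac{935}{4}$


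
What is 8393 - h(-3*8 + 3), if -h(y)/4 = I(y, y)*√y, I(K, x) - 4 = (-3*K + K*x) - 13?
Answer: 8393 + 1980*I*√21 ≈ 8393.0 + 9073.5*I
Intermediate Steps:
I(K, x) = -9 - 3*K + K*x (I(K, x) = 4 + ((-3*K + K*x) - 13) = 4 + (-13 - 3*K + K*x) = -9 - 3*K + K*x)
h(y) = -4*√y*(-9 + y² - 3*y) (h(y) = -4*(-9 - 3*y + y*y)*√y = -4*(-9 - 3*y + y²)*√y = -4*(-9 + y² - 3*y)*√y = -4*√y*(-9 + y² - 3*y))
8393 - h(-3*8 + 3) = 8393 - 4*√(-3*8 + 3)*(9 - (-3*8 + 3)² + 3*(-3*8 + 3)) = 8393 - 4*√(-24 + 3)*(9 - (-24 + 3)² + 3*(-24 + 3)) = 8393 - 4*√(-21)*(9 - 1*(-21)² + 3*(-21)) = 8393 - 4*I*√21*(9 - 1*441 - 63) = 8393 - 4*I*√21*(9 - 441 - 63) = 8393 - 4*I*√21*(-495) = 8393 - (-1980)*I*√21 = 8393 + 1980*I*√21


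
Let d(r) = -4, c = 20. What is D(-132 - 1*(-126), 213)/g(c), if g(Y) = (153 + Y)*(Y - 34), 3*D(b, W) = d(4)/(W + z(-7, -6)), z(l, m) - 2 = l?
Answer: 1/377832 ≈ 2.6467e-6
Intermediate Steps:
z(l, m) = 2 + l
D(b, W) = -4/(3*(-5 + W)) (D(b, W) = (-4/(W + (2 - 7)))/3 = (-4/(W - 5))/3 = (-4/(-5 + W))/3 = -4/(3*(-5 + W)))
g(Y) = (-34 + Y)*(153 + Y) (g(Y) = (153 + Y)*(-34 + Y) = (-34 + Y)*(153 + Y))
D(-132 - 1*(-126), 213)/g(c) = (-4/(-15 + 3*213))/(-5202 + 20² + 119*20) = (-4/(-15 + 639))/(-5202 + 400 + 2380) = -4/624/(-2422) = -4*1/624*(-1/2422) = -1/156*(-1/2422) = 1/377832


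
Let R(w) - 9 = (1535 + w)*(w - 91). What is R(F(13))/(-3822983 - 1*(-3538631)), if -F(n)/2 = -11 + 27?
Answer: 15405/23696 ≈ 0.65011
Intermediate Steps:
F(n) = -32 (F(n) = -2*(-11 + 27) = -2*16 = -32)
R(w) = 9 + (-91 + w)*(1535 + w) (R(w) = 9 + (1535 + w)*(w - 91) = 9 + (1535 + w)*(-91 + w) = 9 + (-91 + w)*(1535 + w))
R(F(13))/(-3822983 - 1*(-3538631)) = (-139676 + (-32)² + 1444*(-32))/(-3822983 - 1*(-3538631)) = (-139676 + 1024 - 46208)/(-3822983 + 3538631) = -184860/(-284352) = -184860*(-1/284352) = 15405/23696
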